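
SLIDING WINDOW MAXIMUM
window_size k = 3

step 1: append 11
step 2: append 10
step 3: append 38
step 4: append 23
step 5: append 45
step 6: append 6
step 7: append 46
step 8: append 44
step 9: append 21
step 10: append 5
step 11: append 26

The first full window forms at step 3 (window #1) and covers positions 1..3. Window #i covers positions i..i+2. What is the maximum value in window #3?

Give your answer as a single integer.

Answer: 45

Derivation:
step 1: append 11 -> window=[11] (not full yet)
step 2: append 10 -> window=[11, 10] (not full yet)
step 3: append 38 -> window=[11, 10, 38] -> max=38
step 4: append 23 -> window=[10, 38, 23] -> max=38
step 5: append 45 -> window=[38, 23, 45] -> max=45
Window #3 max = 45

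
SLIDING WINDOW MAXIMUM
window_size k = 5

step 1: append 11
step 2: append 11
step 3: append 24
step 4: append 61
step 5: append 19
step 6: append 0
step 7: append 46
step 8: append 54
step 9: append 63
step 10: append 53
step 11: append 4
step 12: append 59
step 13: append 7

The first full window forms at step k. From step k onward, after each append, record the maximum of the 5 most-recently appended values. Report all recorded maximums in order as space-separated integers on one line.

step 1: append 11 -> window=[11] (not full yet)
step 2: append 11 -> window=[11, 11] (not full yet)
step 3: append 24 -> window=[11, 11, 24] (not full yet)
step 4: append 61 -> window=[11, 11, 24, 61] (not full yet)
step 5: append 19 -> window=[11, 11, 24, 61, 19] -> max=61
step 6: append 0 -> window=[11, 24, 61, 19, 0] -> max=61
step 7: append 46 -> window=[24, 61, 19, 0, 46] -> max=61
step 8: append 54 -> window=[61, 19, 0, 46, 54] -> max=61
step 9: append 63 -> window=[19, 0, 46, 54, 63] -> max=63
step 10: append 53 -> window=[0, 46, 54, 63, 53] -> max=63
step 11: append 4 -> window=[46, 54, 63, 53, 4] -> max=63
step 12: append 59 -> window=[54, 63, 53, 4, 59] -> max=63
step 13: append 7 -> window=[63, 53, 4, 59, 7] -> max=63

Answer: 61 61 61 61 63 63 63 63 63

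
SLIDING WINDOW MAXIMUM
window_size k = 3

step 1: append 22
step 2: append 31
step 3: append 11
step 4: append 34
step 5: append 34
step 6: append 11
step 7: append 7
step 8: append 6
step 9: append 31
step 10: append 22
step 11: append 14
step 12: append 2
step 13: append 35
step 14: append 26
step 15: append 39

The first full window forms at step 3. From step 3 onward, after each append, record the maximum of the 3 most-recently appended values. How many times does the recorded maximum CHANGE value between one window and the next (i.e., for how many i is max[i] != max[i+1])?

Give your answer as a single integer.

Answer: 6

Derivation:
step 1: append 22 -> window=[22] (not full yet)
step 2: append 31 -> window=[22, 31] (not full yet)
step 3: append 11 -> window=[22, 31, 11] -> max=31
step 4: append 34 -> window=[31, 11, 34] -> max=34
step 5: append 34 -> window=[11, 34, 34] -> max=34
step 6: append 11 -> window=[34, 34, 11] -> max=34
step 7: append 7 -> window=[34, 11, 7] -> max=34
step 8: append 6 -> window=[11, 7, 6] -> max=11
step 9: append 31 -> window=[7, 6, 31] -> max=31
step 10: append 22 -> window=[6, 31, 22] -> max=31
step 11: append 14 -> window=[31, 22, 14] -> max=31
step 12: append 2 -> window=[22, 14, 2] -> max=22
step 13: append 35 -> window=[14, 2, 35] -> max=35
step 14: append 26 -> window=[2, 35, 26] -> max=35
step 15: append 39 -> window=[35, 26, 39] -> max=39
Recorded maximums: 31 34 34 34 34 11 31 31 31 22 35 35 39
Changes between consecutive maximums: 6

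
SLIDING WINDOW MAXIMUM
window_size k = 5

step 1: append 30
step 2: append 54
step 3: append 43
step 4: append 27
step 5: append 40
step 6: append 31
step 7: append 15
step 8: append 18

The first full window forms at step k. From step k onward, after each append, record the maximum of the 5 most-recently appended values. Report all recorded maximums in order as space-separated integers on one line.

step 1: append 30 -> window=[30] (not full yet)
step 2: append 54 -> window=[30, 54] (not full yet)
step 3: append 43 -> window=[30, 54, 43] (not full yet)
step 4: append 27 -> window=[30, 54, 43, 27] (not full yet)
step 5: append 40 -> window=[30, 54, 43, 27, 40] -> max=54
step 6: append 31 -> window=[54, 43, 27, 40, 31] -> max=54
step 7: append 15 -> window=[43, 27, 40, 31, 15] -> max=43
step 8: append 18 -> window=[27, 40, 31, 15, 18] -> max=40

Answer: 54 54 43 40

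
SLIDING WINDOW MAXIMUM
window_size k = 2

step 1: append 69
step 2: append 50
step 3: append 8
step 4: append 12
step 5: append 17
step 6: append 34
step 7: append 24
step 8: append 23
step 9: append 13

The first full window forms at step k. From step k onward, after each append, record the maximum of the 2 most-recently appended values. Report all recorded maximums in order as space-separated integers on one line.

Answer: 69 50 12 17 34 34 24 23

Derivation:
step 1: append 69 -> window=[69] (not full yet)
step 2: append 50 -> window=[69, 50] -> max=69
step 3: append 8 -> window=[50, 8] -> max=50
step 4: append 12 -> window=[8, 12] -> max=12
step 5: append 17 -> window=[12, 17] -> max=17
step 6: append 34 -> window=[17, 34] -> max=34
step 7: append 24 -> window=[34, 24] -> max=34
step 8: append 23 -> window=[24, 23] -> max=24
step 9: append 13 -> window=[23, 13] -> max=23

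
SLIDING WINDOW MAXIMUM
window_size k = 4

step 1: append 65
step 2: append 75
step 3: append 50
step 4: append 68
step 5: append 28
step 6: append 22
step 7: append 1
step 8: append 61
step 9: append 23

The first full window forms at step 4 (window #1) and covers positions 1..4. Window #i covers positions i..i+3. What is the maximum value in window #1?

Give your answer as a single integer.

step 1: append 65 -> window=[65] (not full yet)
step 2: append 75 -> window=[65, 75] (not full yet)
step 3: append 50 -> window=[65, 75, 50] (not full yet)
step 4: append 68 -> window=[65, 75, 50, 68] -> max=75
Window #1 max = 75

Answer: 75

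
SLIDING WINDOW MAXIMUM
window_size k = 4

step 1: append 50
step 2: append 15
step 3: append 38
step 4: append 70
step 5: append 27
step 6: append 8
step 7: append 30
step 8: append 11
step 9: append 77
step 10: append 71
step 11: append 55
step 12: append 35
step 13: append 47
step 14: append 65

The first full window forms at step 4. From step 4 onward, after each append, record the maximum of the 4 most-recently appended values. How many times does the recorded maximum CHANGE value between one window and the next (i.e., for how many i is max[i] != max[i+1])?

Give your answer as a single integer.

step 1: append 50 -> window=[50] (not full yet)
step 2: append 15 -> window=[50, 15] (not full yet)
step 3: append 38 -> window=[50, 15, 38] (not full yet)
step 4: append 70 -> window=[50, 15, 38, 70] -> max=70
step 5: append 27 -> window=[15, 38, 70, 27] -> max=70
step 6: append 8 -> window=[38, 70, 27, 8] -> max=70
step 7: append 30 -> window=[70, 27, 8, 30] -> max=70
step 8: append 11 -> window=[27, 8, 30, 11] -> max=30
step 9: append 77 -> window=[8, 30, 11, 77] -> max=77
step 10: append 71 -> window=[30, 11, 77, 71] -> max=77
step 11: append 55 -> window=[11, 77, 71, 55] -> max=77
step 12: append 35 -> window=[77, 71, 55, 35] -> max=77
step 13: append 47 -> window=[71, 55, 35, 47] -> max=71
step 14: append 65 -> window=[55, 35, 47, 65] -> max=65
Recorded maximums: 70 70 70 70 30 77 77 77 77 71 65
Changes between consecutive maximums: 4

Answer: 4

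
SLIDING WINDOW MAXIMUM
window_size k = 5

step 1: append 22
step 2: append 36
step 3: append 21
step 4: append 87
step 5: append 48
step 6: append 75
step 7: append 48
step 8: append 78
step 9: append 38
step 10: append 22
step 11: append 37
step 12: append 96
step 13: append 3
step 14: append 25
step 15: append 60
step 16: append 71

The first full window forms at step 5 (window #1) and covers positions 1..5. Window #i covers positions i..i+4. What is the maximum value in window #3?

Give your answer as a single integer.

step 1: append 22 -> window=[22] (not full yet)
step 2: append 36 -> window=[22, 36] (not full yet)
step 3: append 21 -> window=[22, 36, 21] (not full yet)
step 4: append 87 -> window=[22, 36, 21, 87] (not full yet)
step 5: append 48 -> window=[22, 36, 21, 87, 48] -> max=87
step 6: append 75 -> window=[36, 21, 87, 48, 75] -> max=87
step 7: append 48 -> window=[21, 87, 48, 75, 48] -> max=87
Window #3 max = 87

Answer: 87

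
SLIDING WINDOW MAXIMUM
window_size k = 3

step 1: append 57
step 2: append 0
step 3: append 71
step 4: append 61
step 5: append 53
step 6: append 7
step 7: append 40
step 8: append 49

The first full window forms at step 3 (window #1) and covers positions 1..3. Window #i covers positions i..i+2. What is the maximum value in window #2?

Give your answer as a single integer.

step 1: append 57 -> window=[57] (not full yet)
step 2: append 0 -> window=[57, 0] (not full yet)
step 3: append 71 -> window=[57, 0, 71] -> max=71
step 4: append 61 -> window=[0, 71, 61] -> max=71
Window #2 max = 71

Answer: 71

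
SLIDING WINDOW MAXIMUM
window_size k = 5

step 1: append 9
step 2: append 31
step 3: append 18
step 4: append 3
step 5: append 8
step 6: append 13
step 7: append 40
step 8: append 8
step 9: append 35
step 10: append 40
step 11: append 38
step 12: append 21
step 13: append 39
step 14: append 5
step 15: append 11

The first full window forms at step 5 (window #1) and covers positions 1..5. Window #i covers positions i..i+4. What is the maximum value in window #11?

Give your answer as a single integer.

step 1: append 9 -> window=[9] (not full yet)
step 2: append 31 -> window=[9, 31] (not full yet)
step 3: append 18 -> window=[9, 31, 18] (not full yet)
step 4: append 3 -> window=[9, 31, 18, 3] (not full yet)
step 5: append 8 -> window=[9, 31, 18, 3, 8] -> max=31
step 6: append 13 -> window=[31, 18, 3, 8, 13] -> max=31
step 7: append 40 -> window=[18, 3, 8, 13, 40] -> max=40
step 8: append 8 -> window=[3, 8, 13, 40, 8] -> max=40
step 9: append 35 -> window=[8, 13, 40, 8, 35] -> max=40
step 10: append 40 -> window=[13, 40, 8, 35, 40] -> max=40
step 11: append 38 -> window=[40, 8, 35, 40, 38] -> max=40
step 12: append 21 -> window=[8, 35, 40, 38, 21] -> max=40
step 13: append 39 -> window=[35, 40, 38, 21, 39] -> max=40
step 14: append 5 -> window=[40, 38, 21, 39, 5] -> max=40
step 15: append 11 -> window=[38, 21, 39, 5, 11] -> max=39
Window #11 max = 39

Answer: 39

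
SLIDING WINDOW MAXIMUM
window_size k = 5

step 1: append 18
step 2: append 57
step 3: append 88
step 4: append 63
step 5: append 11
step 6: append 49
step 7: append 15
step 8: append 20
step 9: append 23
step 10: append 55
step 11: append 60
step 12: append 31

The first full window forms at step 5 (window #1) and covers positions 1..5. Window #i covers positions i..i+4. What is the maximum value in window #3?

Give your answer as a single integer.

Answer: 88

Derivation:
step 1: append 18 -> window=[18] (not full yet)
step 2: append 57 -> window=[18, 57] (not full yet)
step 3: append 88 -> window=[18, 57, 88] (not full yet)
step 4: append 63 -> window=[18, 57, 88, 63] (not full yet)
step 5: append 11 -> window=[18, 57, 88, 63, 11] -> max=88
step 6: append 49 -> window=[57, 88, 63, 11, 49] -> max=88
step 7: append 15 -> window=[88, 63, 11, 49, 15] -> max=88
Window #3 max = 88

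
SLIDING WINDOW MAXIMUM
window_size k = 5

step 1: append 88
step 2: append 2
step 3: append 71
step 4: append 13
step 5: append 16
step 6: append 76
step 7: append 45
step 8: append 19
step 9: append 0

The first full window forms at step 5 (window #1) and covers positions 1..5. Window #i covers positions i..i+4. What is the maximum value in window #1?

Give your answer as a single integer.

Answer: 88

Derivation:
step 1: append 88 -> window=[88] (not full yet)
step 2: append 2 -> window=[88, 2] (not full yet)
step 3: append 71 -> window=[88, 2, 71] (not full yet)
step 4: append 13 -> window=[88, 2, 71, 13] (not full yet)
step 5: append 16 -> window=[88, 2, 71, 13, 16] -> max=88
Window #1 max = 88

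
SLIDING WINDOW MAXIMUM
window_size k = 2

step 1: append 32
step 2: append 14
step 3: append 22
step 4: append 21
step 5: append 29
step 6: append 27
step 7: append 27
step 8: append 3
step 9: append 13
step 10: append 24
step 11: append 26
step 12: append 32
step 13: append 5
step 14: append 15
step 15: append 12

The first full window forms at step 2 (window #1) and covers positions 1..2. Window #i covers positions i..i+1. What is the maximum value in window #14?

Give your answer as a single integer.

step 1: append 32 -> window=[32] (not full yet)
step 2: append 14 -> window=[32, 14] -> max=32
step 3: append 22 -> window=[14, 22] -> max=22
step 4: append 21 -> window=[22, 21] -> max=22
step 5: append 29 -> window=[21, 29] -> max=29
step 6: append 27 -> window=[29, 27] -> max=29
step 7: append 27 -> window=[27, 27] -> max=27
step 8: append 3 -> window=[27, 3] -> max=27
step 9: append 13 -> window=[3, 13] -> max=13
step 10: append 24 -> window=[13, 24] -> max=24
step 11: append 26 -> window=[24, 26] -> max=26
step 12: append 32 -> window=[26, 32] -> max=32
step 13: append 5 -> window=[32, 5] -> max=32
step 14: append 15 -> window=[5, 15] -> max=15
step 15: append 12 -> window=[15, 12] -> max=15
Window #14 max = 15

Answer: 15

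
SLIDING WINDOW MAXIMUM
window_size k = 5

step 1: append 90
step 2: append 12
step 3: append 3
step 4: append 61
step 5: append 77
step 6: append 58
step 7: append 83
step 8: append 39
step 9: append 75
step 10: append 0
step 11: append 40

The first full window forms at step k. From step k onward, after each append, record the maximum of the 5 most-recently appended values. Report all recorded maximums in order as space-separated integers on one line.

Answer: 90 77 83 83 83 83 83

Derivation:
step 1: append 90 -> window=[90] (not full yet)
step 2: append 12 -> window=[90, 12] (not full yet)
step 3: append 3 -> window=[90, 12, 3] (not full yet)
step 4: append 61 -> window=[90, 12, 3, 61] (not full yet)
step 5: append 77 -> window=[90, 12, 3, 61, 77] -> max=90
step 6: append 58 -> window=[12, 3, 61, 77, 58] -> max=77
step 7: append 83 -> window=[3, 61, 77, 58, 83] -> max=83
step 8: append 39 -> window=[61, 77, 58, 83, 39] -> max=83
step 9: append 75 -> window=[77, 58, 83, 39, 75] -> max=83
step 10: append 0 -> window=[58, 83, 39, 75, 0] -> max=83
step 11: append 40 -> window=[83, 39, 75, 0, 40] -> max=83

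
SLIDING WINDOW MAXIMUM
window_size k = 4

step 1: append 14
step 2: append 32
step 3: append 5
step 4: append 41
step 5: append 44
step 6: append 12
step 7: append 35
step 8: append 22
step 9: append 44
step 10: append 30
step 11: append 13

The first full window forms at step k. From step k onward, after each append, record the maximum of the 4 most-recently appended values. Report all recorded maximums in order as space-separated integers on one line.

Answer: 41 44 44 44 44 44 44 44

Derivation:
step 1: append 14 -> window=[14] (not full yet)
step 2: append 32 -> window=[14, 32] (not full yet)
step 3: append 5 -> window=[14, 32, 5] (not full yet)
step 4: append 41 -> window=[14, 32, 5, 41] -> max=41
step 5: append 44 -> window=[32, 5, 41, 44] -> max=44
step 6: append 12 -> window=[5, 41, 44, 12] -> max=44
step 7: append 35 -> window=[41, 44, 12, 35] -> max=44
step 8: append 22 -> window=[44, 12, 35, 22] -> max=44
step 9: append 44 -> window=[12, 35, 22, 44] -> max=44
step 10: append 30 -> window=[35, 22, 44, 30] -> max=44
step 11: append 13 -> window=[22, 44, 30, 13] -> max=44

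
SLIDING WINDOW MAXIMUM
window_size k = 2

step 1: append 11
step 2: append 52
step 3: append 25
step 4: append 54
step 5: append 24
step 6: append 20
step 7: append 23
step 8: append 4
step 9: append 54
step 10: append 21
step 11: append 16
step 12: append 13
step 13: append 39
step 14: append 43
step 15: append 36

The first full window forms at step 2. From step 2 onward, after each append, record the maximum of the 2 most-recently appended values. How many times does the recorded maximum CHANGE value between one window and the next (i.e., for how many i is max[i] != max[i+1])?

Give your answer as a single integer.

Answer: 8

Derivation:
step 1: append 11 -> window=[11] (not full yet)
step 2: append 52 -> window=[11, 52] -> max=52
step 3: append 25 -> window=[52, 25] -> max=52
step 4: append 54 -> window=[25, 54] -> max=54
step 5: append 24 -> window=[54, 24] -> max=54
step 6: append 20 -> window=[24, 20] -> max=24
step 7: append 23 -> window=[20, 23] -> max=23
step 8: append 4 -> window=[23, 4] -> max=23
step 9: append 54 -> window=[4, 54] -> max=54
step 10: append 21 -> window=[54, 21] -> max=54
step 11: append 16 -> window=[21, 16] -> max=21
step 12: append 13 -> window=[16, 13] -> max=16
step 13: append 39 -> window=[13, 39] -> max=39
step 14: append 43 -> window=[39, 43] -> max=43
step 15: append 36 -> window=[43, 36] -> max=43
Recorded maximums: 52 52 54 54 24 23 23 54 54 21 16 39 43 43
Changes between consecutive maximums: 8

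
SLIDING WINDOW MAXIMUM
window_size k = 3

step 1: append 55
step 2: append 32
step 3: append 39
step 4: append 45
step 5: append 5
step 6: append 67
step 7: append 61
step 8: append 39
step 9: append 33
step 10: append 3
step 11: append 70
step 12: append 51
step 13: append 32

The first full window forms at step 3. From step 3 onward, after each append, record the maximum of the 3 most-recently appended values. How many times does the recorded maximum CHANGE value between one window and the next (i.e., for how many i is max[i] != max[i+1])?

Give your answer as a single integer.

step 1: append 55 -> window=[55] (not full yet)
step 2: append 32 -> window=[55, 32] (not full yet)
step 3: append 39 -> window=[55, 32, 39] -> max=55
step 4: append 45 -> window=[32, 39, 45] -> max=45
step 5: append 5 -> window=[39, 45, 5] -> max=45
step 6: append 67 -> window=[45, 5, 67] -> max=67
step 7: append 61 -> window=[5, 67, 61] -> max=67
step 8: append 39 -> window=[67, 61, 39] -> max=67
step 9: append 33 -> window=[61, 39, 33] -> max=61
step 10: append 3 -> window=[39, 33, 3] -> max=39
step 11: append 70 -> window=[33, 3, 70] -> max=70
step 12: append 51 -> window=[3, 70, 51] -> max=70
step 13: append 32 -> window=[70, 51, 32] -> max=70
Recorded maximums: 55 45 45 67 67 67 61 39 70 70 70
Changes between consecutive maximums: 5

Answer: 5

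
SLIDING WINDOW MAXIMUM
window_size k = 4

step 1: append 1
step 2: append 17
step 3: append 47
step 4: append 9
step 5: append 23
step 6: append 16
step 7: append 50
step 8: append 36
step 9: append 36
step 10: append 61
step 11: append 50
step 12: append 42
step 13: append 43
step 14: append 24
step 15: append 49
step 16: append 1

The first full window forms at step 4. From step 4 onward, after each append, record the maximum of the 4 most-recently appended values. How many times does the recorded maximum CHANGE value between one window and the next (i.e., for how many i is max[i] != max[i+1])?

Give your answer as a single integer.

step 1: append 1 -> window=[1] (not full yet)
step 2: append 17 -> window=[1, 17] (not full yet)
step 3: append 47 -> window=[1, 17, 47] (not full yet)
step 4: append 9 -> window=[1, 17, 47, 9] -> max=47
step 5: append 23 -> window=[17, 47, 9, 23] -> max=47
step 6: append 16 -> window=[47, 9, 23, 16] -> max=47
step 7: append 50 -> window=[9, 23, 16, 50] -> max=50
step 8: append 36 -> window=[23, 16, 50, 36] -> max=50
step 9: append 36 -> window=[16, 50, 36, 36] -> max=50
step 10: append 61 -> window=[50, 36, 36, 61] -> max=61
step 11: append 50 -> window=[36, 36, 61, 50] -> max=61
step 12: append 42 -> window=[36, 61, 50, 42] -> max=61
step 13: append 43 -> window=[61, 50, 42, 43] -> max=61
step 14: append 24 -> window=[50, 42, 43, 24] -> max=50
step 15: append 49 -> window=[42, 43, 24, 49] -> max=49
step 16: append 1 -> window=[43, 24, 49, 1] -> max=49
Recorded maximums: 47 47 47 50 50 50 61 61 61 61 50 49 49
Changes between consecutive maximums: 4

Answer: 4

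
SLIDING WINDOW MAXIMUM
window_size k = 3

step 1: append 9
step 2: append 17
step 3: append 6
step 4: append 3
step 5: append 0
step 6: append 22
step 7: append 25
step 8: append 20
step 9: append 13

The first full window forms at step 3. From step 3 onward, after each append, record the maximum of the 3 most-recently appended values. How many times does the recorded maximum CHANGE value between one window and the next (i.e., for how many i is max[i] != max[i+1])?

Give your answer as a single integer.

Answer: 3

Derivation:
step 1: append 9 -> window=[9] (not full yet)
step 2: append 17 -> window=[9, 17] (not full yet)
step 3: append 6 -> window=[9, 17, 6] -> max=17
step 4: append 3 -> window=[17, 6, 3] -> max=17
step 5: append 0 -> window=[6, 3, 0] -> max=6
step 6: append 22 -> window=[3, 0, 22] -> max=22
step 7: append 25 -> window=[0, 22, 25] -> max=25
step 8: append 20 -> window=[22, 25, 20] -> max=25
step 9: append 13 -> window=[25, 20, 13] -> max=25
Recorded maximums: 17 17 6 22 25 25 25
Changes between consecutive maximums: 3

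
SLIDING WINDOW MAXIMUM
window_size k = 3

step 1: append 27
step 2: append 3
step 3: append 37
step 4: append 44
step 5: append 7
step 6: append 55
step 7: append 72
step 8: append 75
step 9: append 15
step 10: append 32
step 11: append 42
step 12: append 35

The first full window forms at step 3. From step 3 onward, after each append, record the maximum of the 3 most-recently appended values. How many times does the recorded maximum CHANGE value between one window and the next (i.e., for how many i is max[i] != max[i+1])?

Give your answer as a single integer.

Answer: 5

Derivation:
step 1: append 27 -> window=[27] (not full yet)
step 2: append 3 -> window=[27, 3] (not full yet)
step 3: append 37 -> window=[27, 3, 37] -> max=37
step 4: append 44 -> window=[3, 37, 44] -> max=44
step 5: append 7 -> window=[37, 44, 7] -> max=44
step 6: append 55 -> window=[44, 7, 55] -> max=55
step 7: append 72 -> window=[7, 55, 72] -> max=72
step 8: append 75 -> window=[55, 72, 75] -> max=75
step 9: append 15 -> window=[72, 75, 15] -> max=75
step 10: append 32 -> window=[75, 15, 32] -> max=75
step 11: append 42 -> window=[15, 32, 42] -> max=42
step 12: append 35 -> window=[32, 42, 35] -> max=42
Recorded maximums: 37 44 44 55 72 75 75 75 42 42
Changes between consecutive maximums: 5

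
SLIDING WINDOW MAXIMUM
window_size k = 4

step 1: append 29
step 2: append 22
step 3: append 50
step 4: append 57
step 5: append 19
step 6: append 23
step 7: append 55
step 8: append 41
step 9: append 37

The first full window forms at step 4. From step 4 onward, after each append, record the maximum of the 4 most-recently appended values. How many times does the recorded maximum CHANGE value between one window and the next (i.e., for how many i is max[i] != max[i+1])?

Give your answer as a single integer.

step 1: append 29 -> window=[29] (not full yet)
step 2: append 22 -> window=[29, 22] (not full yet)
step 3: append 50 -> window=[29, 22, 50] (not full yet)
step 4: append 57 -> window=[29, 22, 50, 57] -> max=57
step 5: append 19 -> window=[22, 50, 57, 19] -> max=57
step 6: append 23 -> window=[50, 57, 19, 23] -> max=57
step 7: append 55 -> window=[57, 19, 23, 55] -> max=57
step 8: append 41 -> window=[19, 23, 55, 41] -> max=55
step 9: append 37 -> window=[23, 55, 41, 37] -> max=55
Recorded maximums: 57 57 57 57 55 55
Changes between consecutive maximums: 1

Answer: 1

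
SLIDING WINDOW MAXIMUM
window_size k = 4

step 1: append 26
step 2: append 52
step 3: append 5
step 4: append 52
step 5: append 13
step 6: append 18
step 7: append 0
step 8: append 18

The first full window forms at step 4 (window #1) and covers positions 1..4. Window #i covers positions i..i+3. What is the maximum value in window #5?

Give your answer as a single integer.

Answer: 18

Derivation:
step 1: append 26 -> window=[26] (not full yet)
step 2: append 52 -> window=[26, 52] (not full yet)
step 3: append 5 -> window=[26, 52, 5] (not full yet)
step 4: append 52 -> window=[26, 52, 5, 52] -> max=52
step 5: append 13 -> window=[52, 5, 52, 13] -> max=52
step 6: append 18 -> window=[5, 52, 13, 18] -> max=52
step 7: append 0 -> window=[52, 13, 18, 0] -> max=52
step 8: append 18 -> window=[13, 18, 0, 18] -> max=18
Window #5 max = 18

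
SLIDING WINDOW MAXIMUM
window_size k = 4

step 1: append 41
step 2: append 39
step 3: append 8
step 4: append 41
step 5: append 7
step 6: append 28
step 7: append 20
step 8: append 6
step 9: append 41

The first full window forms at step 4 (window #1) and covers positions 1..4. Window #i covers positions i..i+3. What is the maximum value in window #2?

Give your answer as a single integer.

step 1: append 41 -> window=[41] (not full yet)
step 2: append 39 -> window=[41, 39] (not full yet)
step 3: append 8 -> window=[41, 39, 8] (not full yet)
step 4: append 41 -> window=[41, 39, 8, 41] -> max=41
step 5: append 7 -> window=[39, 8, 41, 7] -> max=41
Window #2 max = 41

Answer: 41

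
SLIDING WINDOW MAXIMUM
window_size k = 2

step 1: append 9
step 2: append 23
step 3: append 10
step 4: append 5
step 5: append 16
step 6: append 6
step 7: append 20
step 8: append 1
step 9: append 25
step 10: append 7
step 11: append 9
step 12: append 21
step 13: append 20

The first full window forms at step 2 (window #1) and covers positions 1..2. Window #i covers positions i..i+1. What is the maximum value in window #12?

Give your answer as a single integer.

step 1: append 9 -> window=[9] (not full yet)
step 2: append 23 -> window=[9, 23] -> max=23
step 3: append 10 -> window=[23, 10] -> max=23
step 4: append 5 -> window=[10, 5] -> max=10
step 5: append 16 -> window=[5, 16] -> max=16
step 6: append 6 -> window=[16, 6] -> max=16
step 7: append 20 -> window=[6, 20] -> max=20
step 8: append 1 -> window=[20, 1] -> max=20
step 9: append 25 -> window=[1, 25] -> max=25
step 10: append 7 -> window=[25, 7] -> max=25
step 11: append 9 -> window=[7, 9] -> max=9
step 12: append 21 -> window=[9, 21] -> max=21
step 13: append 20 -> window=[21, 20] -> max=21
Window #12 max = 21

Answer: 21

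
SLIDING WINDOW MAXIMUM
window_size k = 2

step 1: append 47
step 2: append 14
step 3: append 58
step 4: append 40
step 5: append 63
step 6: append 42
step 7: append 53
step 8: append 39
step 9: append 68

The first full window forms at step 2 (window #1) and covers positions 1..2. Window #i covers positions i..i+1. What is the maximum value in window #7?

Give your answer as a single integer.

Answer: 53

Derivation:
step 1: append 47 -> window=[47] (not full yet)
step 2: append 14 -> window=[47, 14] -> max=47
step 3: append 58 -> window=[14, 58] -> max=58
step 4: append 40 -> window=[58, 40] -> max=58
step 5: append 63 -> window=[40, 63] -> max=63
step 6: append 42 -> window=[63, 42] -> max=63
step 7: append 53 -> window=[42, 53] -> max=53
step 8: append 39 -> window=[53, 39] -> max=53
Window #7 max = 53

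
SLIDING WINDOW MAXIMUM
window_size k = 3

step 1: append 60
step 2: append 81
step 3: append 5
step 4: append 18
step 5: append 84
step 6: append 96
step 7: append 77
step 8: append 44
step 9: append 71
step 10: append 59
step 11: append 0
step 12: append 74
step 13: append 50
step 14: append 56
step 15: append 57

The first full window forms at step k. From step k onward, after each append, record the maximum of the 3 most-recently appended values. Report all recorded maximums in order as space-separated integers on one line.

step 1: append 60 -> window=[60] (not full yet)
step 2: append 81 -> window=[60, 81] (not full yet)
step 3: append 5 -> window=[60, 81, 5] -> max=81
step 4: append 18 -> window=[81, 5, 18] -> max=81
step 5: append 84 -> window=[5, 18, 84] -> max=84
step 6: append 96 -> window=[18, 84, 96] -> max=96
step 7: append 77 -> window=[84, 96, 77] -> max=96
step 8: append 44 -> window=[96, 77, 44] -> max=96
step 9: append 71 -> window=[77, 44, 71] -> max=77
step 10: append 59 -> window=[44, 71, 59] -> max=71
step 11: append 0 -> window=[71, 59, 0] -> max=71
step 12: append 74 -> window=[59, 0, 74] -> max=74
step 13: append 50 -> window=[0, 74, 50] -> max=74
step 14: append 56 -> window=[74, 50, 56] -> max=74
step 15: append 57 -> window=[50, 56, 57] -> max=57

Answer: 81 81 84 96 96 96 77 71 71 74 74 74 57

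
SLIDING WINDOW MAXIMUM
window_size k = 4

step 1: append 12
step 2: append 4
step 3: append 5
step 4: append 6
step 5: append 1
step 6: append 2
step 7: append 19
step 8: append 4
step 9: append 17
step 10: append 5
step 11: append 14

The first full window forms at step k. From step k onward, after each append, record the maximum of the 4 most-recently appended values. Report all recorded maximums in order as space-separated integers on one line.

step 1: append 12 -> window=[12] (not full yet)
step 2: append 4 -> window=[12, 4] (not full yet)
step 3: append 5 -> window=[12, 4, 5] (not full yet)
step 4: append 6 -> window=[12, 4, 5, 6] -> max=12
step 5: append 1 -> window=[4, 5, 6, 1] -> max=6
step 6: append 2 -> window=[5, 6, 1, 2] -> max=6
step 7: append 19 -> window=[6, 1, 2, 19] -> max=19
step 8: append 4 -> window=[1, 2, 19, 4] -> max=19
step 9: append 17 -> window=[2, 19, 4, 17] -> max=19
step 10: append 5 -> window=[19, 4, 17, 5] -> max=19
step 11: append 14 -> window=[4, 17, 5, 14] -> max=17

Answer: 12 6 6 19 19 19 19 17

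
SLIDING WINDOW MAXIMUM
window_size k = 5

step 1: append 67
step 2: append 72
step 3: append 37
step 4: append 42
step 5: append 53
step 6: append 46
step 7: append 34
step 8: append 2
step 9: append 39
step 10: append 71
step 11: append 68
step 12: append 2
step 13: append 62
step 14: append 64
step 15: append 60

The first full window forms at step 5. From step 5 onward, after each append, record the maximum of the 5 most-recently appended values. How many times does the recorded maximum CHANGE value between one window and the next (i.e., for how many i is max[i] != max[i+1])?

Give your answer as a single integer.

Answer: 3

Derivation:
step 1: append 67 -> window=[67] (not full yet)
step 2: append 72 -> window=[67, 72] (not full yet)
step 3: append 37 -> window=[67, 72, 37] (not full yet)
step 4: append 42 -> window=[67, 72, 37, 42] (not full yet)
step 5: append 53 -> window=[67, 72, 37, 42, 53] -> max=72
step 6: append 46 -> window=[72, 37, 42, 53, 46] -> max=72
step 7: append 34 -> window=[37, 42, 53, 46, 34] -> max=53
step 8: append 2 -> window=[42, 53, 46, 34, 2] -> max=53
step 9: append 39 -> window=[53, 46, 34, 2, 39] -> max=53
step 10: append 71 -> window=[46, 34, 2, 39, 71] -> max=71
step 11: append 68 -> window=[34, 2, 39, 71, 68] -> max=71
step 12: append 2 -> window=[2, 39, 71, 68, 2] -> max=71
step 13: append 62 -> window=[39, 71, 68, 2, 62] -> max=71
step 14: append 64 -> window=[71, 68, 2, 62, 64] -> max=71
step 15: append 60 -> window=[68, 2, 62, 64, 60] -> max=68
Recorded maximums: 72 72 53 53 53 71 71 71 71 71 68
Changes between consecutive maximums: 3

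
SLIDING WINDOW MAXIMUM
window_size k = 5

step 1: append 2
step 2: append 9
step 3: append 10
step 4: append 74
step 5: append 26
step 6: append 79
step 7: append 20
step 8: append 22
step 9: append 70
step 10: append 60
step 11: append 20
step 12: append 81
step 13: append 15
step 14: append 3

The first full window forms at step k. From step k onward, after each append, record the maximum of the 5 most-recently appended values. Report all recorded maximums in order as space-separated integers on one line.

step 1: append 2 -> window=[2] (not full yet)
step 2: append 9 -> window=[2, 9] (not full yet)
step 3: append 10 -> window=[2, 9, 10] (not full yet)
step 4: append 74 -> window=[2, 9, 10, 74] (not full yet)
step 5: append 26 -> window=[2, 9, 10, 74, 26] -> max=74
step 6: append 79 -> window=[9, 10, 74, 26, 79] -> max=79
step 7: append 20 -> window=[10, 74, 26, 79, 20] -> max=79
step 8: append 22 -> window=[74, 26, 79, 20, 22] -> max=79
step 9: append 70 -> window=[26, 79, 20, 22, 70] -> max=79
step 10: append 60 -> window=[79, 20, 22, 70, 60] -> max=79
step 11: append 20 -> window=[20, 22, 70, 60, 20] -> max=70
step 12: append 81 -> window=[22, 70, 60, 20, 81] -> max=81
step 13: append 15 -> window=[70, 60, 20, 81, 15] -> max=81
step 14: append 3 -> window=[60, 20, 81, 15, 3] -> max=81

Answer: 74 79 79 79 79 79 70 81 81 81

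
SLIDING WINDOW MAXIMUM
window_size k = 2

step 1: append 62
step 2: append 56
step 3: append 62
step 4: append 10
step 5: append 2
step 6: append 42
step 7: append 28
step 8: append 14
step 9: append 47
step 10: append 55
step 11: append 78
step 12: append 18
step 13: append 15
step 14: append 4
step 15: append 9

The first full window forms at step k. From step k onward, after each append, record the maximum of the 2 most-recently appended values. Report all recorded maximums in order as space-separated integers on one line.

step 1: append 62 -> window=[62] (not full yet)
step 2: append 56 -> window=[62, 56] -> max=62
step 3: append 62 -> window=[56, 62] -> max=62
step 4: append 10 -> window=[62, 10] -> max=62
step 5: append 2 -> window=[10, 2] -> max=10
step 6: append 42 -> window=[2, 42] -> max=42
step 7: append 28 -> window=[42, 28] -> max=42
step 8: append 14 -> window=[28, 14] -> max=28
step 9: append 47 -> window=[14, 47] -> max=47
step 10: append 55 -> window=[47, 55] -> max=55
step 11: append 78 -> window=[55, 78] -> max=78
step 12: append 18 -> window=[78, 18] -> max=78
step 13: append 15 -> window=[18, 15] -> max=18
step 14: append 4 -> window=[15, 4] -> max=15
step 15: append 9 -> window=[4, 9] -> max=9

Answer: 62 62 62 10 42 42 28 47 55 78 78 18 15 9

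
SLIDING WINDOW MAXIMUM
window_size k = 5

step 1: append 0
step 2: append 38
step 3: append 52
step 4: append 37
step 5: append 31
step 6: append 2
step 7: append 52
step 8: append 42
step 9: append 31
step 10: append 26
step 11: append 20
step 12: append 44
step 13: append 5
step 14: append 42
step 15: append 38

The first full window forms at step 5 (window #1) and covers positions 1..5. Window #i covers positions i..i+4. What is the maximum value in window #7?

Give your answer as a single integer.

Answer: 52

Derivation:
step 1: append 0 -> window=[0] (not full yet)
step 2: append 38 -> window=[0, 38] (not full yet)
step 3: append 52 -> window=[0, 38, 52] (not full yet)
step 4: append 37 -> window=[0, 38, 52, 37] (not full yet)
step 5: append 31 -> window=[0, 38, 52, 37, 31] -> max=52
step 6: append 2 -> window=[38, 52, 37, 31, 2] -> max=52
step 7: append 52 -> window=[52, 37, 31, 2, 52] -> max=52
step 8: append 42 -> window=[37, 31, 2, 52, 42] -> max=52
step 9: append 31 -> window=[31, 2, 52, 42, 31] -> max=52
step 10: append 26 -> window=[2, 52, 42, 31, 26] -> max=52
step 11: append 20 -> window=[52, 42, 31, 26, 20] -> max=52
Window #7 max = 52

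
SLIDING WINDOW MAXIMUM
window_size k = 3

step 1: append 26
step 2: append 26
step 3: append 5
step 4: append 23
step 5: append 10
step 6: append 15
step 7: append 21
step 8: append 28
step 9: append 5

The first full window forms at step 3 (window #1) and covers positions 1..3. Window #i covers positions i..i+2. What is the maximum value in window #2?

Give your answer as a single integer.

Answer: 26

Derivation:
step 1: append 26 -> window=[26] (not full yet)
step 2: append 26 -> window=[26, 26] (not full yet)
step 3: append 5 -> window=[26, 26, 5] -> max=26
step 4: append 23 -> window=[26, 5, 23] -> max=26
Window #2 max = 26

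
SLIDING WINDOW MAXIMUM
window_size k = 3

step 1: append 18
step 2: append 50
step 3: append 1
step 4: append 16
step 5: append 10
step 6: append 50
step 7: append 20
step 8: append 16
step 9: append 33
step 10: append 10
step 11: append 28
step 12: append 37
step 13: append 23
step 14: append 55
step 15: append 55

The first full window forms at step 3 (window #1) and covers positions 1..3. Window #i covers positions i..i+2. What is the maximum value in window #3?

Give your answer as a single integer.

Answer: 16

Derivation:
step 1: append 18 -> window=[18] (not full yet)
step 2: append 50 -> window=[18, 50] (not full yet)
step 3: append 1 -> window=[18, 50, 1] -> max=50
step 4: append 16 -> window=[50, 1, 16] -> max=50
step 5: append 10 -> window=[1, 16, 10] -> max=16
Window #3 max = 16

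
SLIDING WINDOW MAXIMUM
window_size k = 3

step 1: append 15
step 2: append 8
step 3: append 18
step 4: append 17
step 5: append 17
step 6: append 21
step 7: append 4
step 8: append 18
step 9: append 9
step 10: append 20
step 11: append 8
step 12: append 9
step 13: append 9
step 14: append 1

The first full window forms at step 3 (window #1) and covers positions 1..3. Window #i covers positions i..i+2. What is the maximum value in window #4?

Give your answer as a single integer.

step 1: append 15 -> window=[15] (not full yet)
step 2: append 8 -> window=[15, 8] (not full yet)
step 3: append 18 -> window=[15, 8, 18] -> max=18
step 4: append 17 -> window=[8, 18, 17] -> max=18
step 5: append 17 -> window=[18, 17, 17] -> max=18
step 6: append 21 -> window=[17, 17, 21] -> max=21
Window #4 max = 21

Answer: 21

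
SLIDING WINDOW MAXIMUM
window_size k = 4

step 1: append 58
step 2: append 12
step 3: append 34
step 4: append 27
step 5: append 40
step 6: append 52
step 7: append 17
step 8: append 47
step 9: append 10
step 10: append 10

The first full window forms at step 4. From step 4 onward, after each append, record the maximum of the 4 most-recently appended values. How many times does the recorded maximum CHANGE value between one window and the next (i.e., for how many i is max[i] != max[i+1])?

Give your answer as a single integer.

step 1: append 58 -> window=[58] (not full yet)
step 2: append 12 -> window=[58, 12] (not full yet)
step 3: append 34 -> window=[58, 12, 34] (not full yet)
step 4: append 27 -> window=[58, 12, 34, 27] -> max=58
step 5: append 40 -> window=[12, 34, 27, 40] -> max=40
step 6: append 52 -> window=[34, 27, 40, 52] -> max=52
step 7: append 17 -> window=[27, 40, 52, 17] -> max=52
step 8: append 47 -> window=[40, 52, 17, 47] -> max=52
step 9: append 10 -> window=[52, 17, 47, 10] -> max=52
step 10: append 10 -> window=[17, 47, 10, 10] -> max=47
Recorded maximums: 58 40 52 52 52 52 47
Changes between consecutive maximums: 3

Answer: 3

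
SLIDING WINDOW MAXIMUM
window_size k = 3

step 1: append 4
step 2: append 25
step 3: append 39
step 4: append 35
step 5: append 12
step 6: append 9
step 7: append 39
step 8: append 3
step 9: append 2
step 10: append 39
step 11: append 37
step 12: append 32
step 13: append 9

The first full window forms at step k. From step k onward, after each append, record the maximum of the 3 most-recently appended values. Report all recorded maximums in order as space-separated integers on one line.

Answer: 39 39 39 35 39 39 39 39 39 39 37

Derivation:
step 1: append 4 -> window=[4] (not full yet)
step 2: append 25 -> window=[4, 25] (not full yet)
step 3: append 39 -> window=[4, 25, 39] -> max=39
step 4: append 35 -> window=[25, 39, 35] -> max=39
step 5: append 12 -> window=[39, 35, 12] -> max=39
step 6: append 9 -> window=[35, 12, 9] -> max=35
step 7: append 39 -> window=[12, 9, 39] -> max=39
step 8: append 3 -> window=[9, 39, 3] -> max=39
step 9: append 2 -> window=[39, 3, 2] -> max=39
step 10: append 39 -> window=[3, 2, 39] -> max=39
step 11: append 37 -> window=[2, 39, 37] -> max=39
step 12: append 32 -> window=[39, 37, 32] -> max=39
step 13: append 9 -> window=[37, 32, 9] -> max=37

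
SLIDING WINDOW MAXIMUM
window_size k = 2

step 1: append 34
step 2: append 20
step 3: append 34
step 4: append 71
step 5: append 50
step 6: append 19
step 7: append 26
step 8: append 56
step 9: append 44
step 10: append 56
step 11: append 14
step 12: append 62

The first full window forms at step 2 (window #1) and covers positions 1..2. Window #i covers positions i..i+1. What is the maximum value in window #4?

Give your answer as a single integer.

step 1: append 34 -> window=[34] (not full yet)
step 2: append 20 -> window=[34, 20] -> max=34
step 3: append 34 -> window=[20, 34] -> max=34
step 4: append 71 -> window=[34, 71] -> max=71
step 5: append 50 -> window=[71, 50] -> max=71
Window #4 max = 71

Answer: 71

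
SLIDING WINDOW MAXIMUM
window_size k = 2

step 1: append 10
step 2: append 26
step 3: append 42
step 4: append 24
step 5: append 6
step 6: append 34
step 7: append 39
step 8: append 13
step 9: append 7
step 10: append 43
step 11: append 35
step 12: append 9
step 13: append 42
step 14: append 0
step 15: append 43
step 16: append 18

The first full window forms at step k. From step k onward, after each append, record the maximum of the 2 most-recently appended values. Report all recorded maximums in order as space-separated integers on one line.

Answer: 26 42 42 24 34 39 39 13 43 43 35 42 42 43 43

Derivation:
step 1: append 10 -> window=[10] (not full yet)
step 2: append 26 -> window=[10, 26] -> max=26
step 3: append 42 -> window=[26, 42] -> max=42
step 4: append 24 -> window=[42, 24] -> max=42
step 5: append 6 -> window=[24, 6] -> max=24
step 6: append 34 -> window=[6, 34] -> max=34
step 7: append 39 -> window=[34, 39] -> max=39
step 8: append 13 -> window=[39, 13] -> max=39
step 9: append 7 -> window=[13, 7] -> max=13
step 10: append 43 -> window=[7, 43] -> max=43
step 11: append 35 -> window=[43, 35] -> max=43
step 12: append 9 -> window=[35, 9] -> max=35
step 13: append 42 -> window=[9, 42] -> max=42
step 14: append 0 -> window=[42, 0] -> max=42
step 15: append 43 -> window=[0, 43] -> max=43
step 16: append 18 -> window=[43, 18] -> max=43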